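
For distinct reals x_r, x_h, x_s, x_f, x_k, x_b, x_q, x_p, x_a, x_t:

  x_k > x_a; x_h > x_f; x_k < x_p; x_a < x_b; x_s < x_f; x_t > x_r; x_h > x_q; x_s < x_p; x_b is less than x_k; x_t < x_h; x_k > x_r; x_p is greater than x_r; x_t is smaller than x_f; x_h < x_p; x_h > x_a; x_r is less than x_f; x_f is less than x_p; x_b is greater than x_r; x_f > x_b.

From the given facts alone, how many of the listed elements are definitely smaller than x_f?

Directly below x_f: x_r, x_s, x_t, x_b.
One step further: x_a (5 so far).
Nothing else is reachable below x_f; 5 in all.

5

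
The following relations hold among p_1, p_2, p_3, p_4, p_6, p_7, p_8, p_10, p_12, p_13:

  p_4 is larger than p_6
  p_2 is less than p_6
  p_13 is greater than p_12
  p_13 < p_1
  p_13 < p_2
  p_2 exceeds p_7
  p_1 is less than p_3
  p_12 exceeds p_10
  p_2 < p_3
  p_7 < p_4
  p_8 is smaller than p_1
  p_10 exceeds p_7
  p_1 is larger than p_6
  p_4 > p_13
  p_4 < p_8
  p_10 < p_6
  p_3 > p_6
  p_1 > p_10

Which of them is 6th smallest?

The consecutive relations fix a unique order: p_7 < p_10 < p_12 < p_13 < p_2 < p_6 < p_4 < p_8 < p_1 < p_3.
The 6th smallest is p_6.

p_6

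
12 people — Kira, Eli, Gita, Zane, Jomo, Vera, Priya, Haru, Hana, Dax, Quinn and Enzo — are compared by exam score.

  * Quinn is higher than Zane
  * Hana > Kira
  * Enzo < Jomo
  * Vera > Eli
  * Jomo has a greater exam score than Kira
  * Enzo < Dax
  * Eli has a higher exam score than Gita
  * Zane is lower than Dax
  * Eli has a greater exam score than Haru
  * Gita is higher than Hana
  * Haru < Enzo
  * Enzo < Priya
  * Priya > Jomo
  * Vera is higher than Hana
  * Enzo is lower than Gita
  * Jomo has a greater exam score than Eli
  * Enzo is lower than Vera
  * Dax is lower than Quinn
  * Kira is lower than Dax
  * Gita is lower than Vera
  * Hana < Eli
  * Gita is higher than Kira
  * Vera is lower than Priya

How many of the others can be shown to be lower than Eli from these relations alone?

Directly below Eli: Haru, Hana, Gita.
One step further: Kira, Enzo (5 so far).
Nothing else is reachable below Eli; 5 in all.

5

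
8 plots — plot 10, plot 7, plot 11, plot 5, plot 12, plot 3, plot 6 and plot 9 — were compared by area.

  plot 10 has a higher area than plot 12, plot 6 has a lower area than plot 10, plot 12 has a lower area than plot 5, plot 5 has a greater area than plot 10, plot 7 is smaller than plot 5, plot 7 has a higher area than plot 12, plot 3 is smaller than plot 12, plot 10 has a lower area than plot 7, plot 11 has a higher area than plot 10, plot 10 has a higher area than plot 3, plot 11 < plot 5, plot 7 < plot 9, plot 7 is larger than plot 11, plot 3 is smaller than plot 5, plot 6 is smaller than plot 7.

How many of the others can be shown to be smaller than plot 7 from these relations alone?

Directly below plot 7: plot 6, plot 12, plot 10, plot 11.
One step further: plot 3 (5 so far).
Nothing else is reachable below plot 7; 5 in all.

5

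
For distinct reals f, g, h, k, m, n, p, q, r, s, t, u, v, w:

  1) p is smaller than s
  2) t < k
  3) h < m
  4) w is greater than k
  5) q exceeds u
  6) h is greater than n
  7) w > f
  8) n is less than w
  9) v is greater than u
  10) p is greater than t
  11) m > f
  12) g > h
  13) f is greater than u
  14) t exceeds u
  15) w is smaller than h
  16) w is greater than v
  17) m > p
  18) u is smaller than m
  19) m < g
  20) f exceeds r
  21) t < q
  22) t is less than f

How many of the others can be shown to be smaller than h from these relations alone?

Directly below h: n, w.
One step further: f, v, k (5 so far).
One step further: u, t, r (8 so far).
No other element is forced below h by the given relations, so the count is 8.

8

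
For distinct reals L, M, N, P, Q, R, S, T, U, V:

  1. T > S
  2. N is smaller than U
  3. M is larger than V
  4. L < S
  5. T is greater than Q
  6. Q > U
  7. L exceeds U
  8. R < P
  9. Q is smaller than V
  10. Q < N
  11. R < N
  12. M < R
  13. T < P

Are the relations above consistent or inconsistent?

inconsistent

We have U < Q stated directly, yet also Q < V < M < R < N < U by chaining the others — so Q < U. Contradiction.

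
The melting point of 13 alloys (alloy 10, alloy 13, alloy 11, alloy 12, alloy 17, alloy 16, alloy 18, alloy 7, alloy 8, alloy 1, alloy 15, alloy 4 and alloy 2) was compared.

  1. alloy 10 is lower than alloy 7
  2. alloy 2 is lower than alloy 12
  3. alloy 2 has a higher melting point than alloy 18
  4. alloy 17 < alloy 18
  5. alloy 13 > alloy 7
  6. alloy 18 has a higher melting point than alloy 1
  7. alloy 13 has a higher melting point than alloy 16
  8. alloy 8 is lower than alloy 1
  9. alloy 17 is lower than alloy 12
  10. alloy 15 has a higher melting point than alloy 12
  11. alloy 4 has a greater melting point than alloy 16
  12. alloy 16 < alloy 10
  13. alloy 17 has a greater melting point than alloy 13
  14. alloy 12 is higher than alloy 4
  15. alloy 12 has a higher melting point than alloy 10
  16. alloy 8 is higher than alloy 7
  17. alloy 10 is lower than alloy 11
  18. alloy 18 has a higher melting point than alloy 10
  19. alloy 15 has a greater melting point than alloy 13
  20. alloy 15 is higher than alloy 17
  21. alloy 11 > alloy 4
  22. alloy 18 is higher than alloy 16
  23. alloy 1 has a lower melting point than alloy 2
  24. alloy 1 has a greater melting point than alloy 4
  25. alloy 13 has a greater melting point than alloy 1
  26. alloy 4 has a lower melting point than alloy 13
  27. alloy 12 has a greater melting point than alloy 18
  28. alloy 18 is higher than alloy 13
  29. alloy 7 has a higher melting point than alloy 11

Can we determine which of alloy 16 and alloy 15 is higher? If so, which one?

Following the relations from alloy 16: alloy 16 < alloy 10 < alloy 11 < alloy 7 < alloy 8 < alloy 1 < alloy 13 < alloy 17 < alloy 18 < alloy 12 < alloy 15.
So alloy 15 is higher.

alloy 15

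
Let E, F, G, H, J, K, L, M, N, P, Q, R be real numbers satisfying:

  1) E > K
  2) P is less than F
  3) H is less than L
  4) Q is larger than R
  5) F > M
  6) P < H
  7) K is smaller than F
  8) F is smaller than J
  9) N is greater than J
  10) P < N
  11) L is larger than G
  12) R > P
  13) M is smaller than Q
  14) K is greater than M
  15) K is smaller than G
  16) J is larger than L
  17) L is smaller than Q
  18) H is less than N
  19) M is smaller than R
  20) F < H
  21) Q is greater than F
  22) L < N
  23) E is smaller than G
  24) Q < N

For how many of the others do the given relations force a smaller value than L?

The elements the relations force below L are M, K, P, F, E, H, G — no chain reaches any other.
That is 7.

7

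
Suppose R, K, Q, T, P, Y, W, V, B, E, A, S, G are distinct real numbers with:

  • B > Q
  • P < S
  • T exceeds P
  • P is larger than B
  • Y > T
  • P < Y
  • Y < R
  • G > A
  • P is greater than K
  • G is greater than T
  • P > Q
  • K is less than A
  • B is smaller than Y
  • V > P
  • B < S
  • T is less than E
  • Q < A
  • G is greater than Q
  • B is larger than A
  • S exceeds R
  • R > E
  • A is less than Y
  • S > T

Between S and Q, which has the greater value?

S

Q < A < B < Y < R < S, by transitivity through A, B, Y, R.
So Q < S; S is the larger of the two.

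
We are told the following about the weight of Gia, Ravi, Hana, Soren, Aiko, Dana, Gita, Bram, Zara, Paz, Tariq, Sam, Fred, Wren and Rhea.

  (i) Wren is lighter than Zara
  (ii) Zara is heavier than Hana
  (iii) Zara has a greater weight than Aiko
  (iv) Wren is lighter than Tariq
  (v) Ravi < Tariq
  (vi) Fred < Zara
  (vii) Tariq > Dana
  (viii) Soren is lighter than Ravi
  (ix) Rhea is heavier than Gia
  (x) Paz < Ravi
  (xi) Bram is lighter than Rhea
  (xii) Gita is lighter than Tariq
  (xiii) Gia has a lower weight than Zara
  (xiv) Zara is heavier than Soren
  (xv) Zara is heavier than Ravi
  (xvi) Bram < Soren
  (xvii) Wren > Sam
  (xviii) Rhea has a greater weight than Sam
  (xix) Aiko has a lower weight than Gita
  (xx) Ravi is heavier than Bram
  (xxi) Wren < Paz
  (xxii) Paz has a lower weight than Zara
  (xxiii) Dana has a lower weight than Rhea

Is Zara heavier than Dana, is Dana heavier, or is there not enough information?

undetermined

Following every chain through Dana: above Dana we get Tariq, Rhea.
Zara is not reached, and no chain runs the other way from Zara to Dana.
So the given relations leave the order of Dana and Zara undetermined.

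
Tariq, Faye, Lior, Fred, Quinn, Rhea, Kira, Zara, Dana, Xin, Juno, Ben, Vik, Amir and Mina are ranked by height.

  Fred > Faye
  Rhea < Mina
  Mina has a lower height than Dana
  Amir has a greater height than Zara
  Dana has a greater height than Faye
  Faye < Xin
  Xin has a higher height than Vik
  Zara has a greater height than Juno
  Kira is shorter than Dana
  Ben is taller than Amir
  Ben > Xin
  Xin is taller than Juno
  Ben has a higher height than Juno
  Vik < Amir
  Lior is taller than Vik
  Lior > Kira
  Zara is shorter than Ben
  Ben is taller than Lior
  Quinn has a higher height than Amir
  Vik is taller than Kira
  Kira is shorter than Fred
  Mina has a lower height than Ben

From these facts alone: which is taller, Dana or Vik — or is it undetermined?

undetermined

Following every chain through Vik: above Vik we get Xin, Amir, Lior, Ben, Quinn; below Vik we get Kira.
Dana is not reached, and no chain runs the other way from Dana to Vik.
So the given relations leave the order of Vik and Dana undetermined.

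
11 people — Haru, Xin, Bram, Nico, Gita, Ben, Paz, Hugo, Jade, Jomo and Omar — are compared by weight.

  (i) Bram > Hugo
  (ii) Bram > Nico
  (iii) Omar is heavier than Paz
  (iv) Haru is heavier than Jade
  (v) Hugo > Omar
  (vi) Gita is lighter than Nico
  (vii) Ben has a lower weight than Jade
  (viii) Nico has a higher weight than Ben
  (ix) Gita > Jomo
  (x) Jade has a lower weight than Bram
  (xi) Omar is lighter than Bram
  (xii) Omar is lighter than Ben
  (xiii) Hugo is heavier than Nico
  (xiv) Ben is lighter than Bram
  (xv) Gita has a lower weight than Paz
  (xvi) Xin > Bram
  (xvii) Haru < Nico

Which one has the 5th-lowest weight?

Ben

Piecing the relations together gives one ordering: Jomo < Gita < Paz < Omar < Ben < Jade < Haru < Nico < Hugo < Bram < Xin.
The 5th smallest is Ben.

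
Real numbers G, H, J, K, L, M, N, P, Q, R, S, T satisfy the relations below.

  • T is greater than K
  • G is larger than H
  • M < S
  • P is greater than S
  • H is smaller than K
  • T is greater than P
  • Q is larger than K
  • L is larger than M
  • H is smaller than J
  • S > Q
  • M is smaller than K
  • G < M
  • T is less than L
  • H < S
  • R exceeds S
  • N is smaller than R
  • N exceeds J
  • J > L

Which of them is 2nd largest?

N

The consecutive relations fix a unique order: H < G < M < K < Q < S < P < T < L < J < N < R.
Counting 2 from the largest end gives N.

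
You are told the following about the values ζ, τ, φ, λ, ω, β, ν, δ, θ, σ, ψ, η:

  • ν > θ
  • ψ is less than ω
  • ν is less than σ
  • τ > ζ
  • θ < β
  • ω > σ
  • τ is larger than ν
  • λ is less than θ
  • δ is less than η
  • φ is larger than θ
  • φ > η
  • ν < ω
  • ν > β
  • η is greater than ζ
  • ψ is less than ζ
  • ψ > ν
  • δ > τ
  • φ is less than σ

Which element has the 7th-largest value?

ζ

Chaining the given pairs: λ < θ < β < ν < ψ < ζ < τ < δ < η < φ < σ < ω.
Counting 7 from the largest end gives ζ.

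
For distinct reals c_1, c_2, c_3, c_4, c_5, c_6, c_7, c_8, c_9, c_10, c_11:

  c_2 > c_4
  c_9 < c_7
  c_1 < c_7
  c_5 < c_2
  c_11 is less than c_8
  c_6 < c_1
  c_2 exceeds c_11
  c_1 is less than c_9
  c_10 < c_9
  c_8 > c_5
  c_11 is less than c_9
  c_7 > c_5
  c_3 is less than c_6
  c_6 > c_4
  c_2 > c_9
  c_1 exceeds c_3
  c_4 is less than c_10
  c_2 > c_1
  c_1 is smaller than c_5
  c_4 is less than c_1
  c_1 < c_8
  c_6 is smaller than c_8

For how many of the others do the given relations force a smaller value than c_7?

The elements the relations force below c_7 are c_4, c_3, c_6, c_10, c_1, c_11, c_9, c_5 — no chain reaches any other.
That is 8.

8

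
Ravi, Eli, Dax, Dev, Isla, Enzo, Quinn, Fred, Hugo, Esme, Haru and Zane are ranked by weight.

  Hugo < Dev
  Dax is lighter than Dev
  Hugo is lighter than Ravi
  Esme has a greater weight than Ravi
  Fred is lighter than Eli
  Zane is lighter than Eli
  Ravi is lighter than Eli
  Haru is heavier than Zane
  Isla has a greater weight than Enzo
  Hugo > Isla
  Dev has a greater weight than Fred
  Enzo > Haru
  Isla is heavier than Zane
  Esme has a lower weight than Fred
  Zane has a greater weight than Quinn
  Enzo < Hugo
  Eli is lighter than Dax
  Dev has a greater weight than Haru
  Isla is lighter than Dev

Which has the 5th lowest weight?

Chaining the given pairs: Quinn < Zane < Haru < Enzo < Isla < Hugo < Ravi < Esme < Fred < Eli < Dax < Dev.
Counting 5 from the smallest end gives Isla.

Isla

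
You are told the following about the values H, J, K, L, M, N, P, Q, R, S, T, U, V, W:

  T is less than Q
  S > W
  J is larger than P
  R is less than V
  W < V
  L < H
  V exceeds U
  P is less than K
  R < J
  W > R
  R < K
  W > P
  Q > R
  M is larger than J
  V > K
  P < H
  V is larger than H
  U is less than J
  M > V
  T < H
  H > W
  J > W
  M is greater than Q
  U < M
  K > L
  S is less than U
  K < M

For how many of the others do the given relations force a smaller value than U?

4

Directly below U: S.
One step further: W (2 so far).
One step further: R, P (4 so far).
No other element is forced below U by the given relations, so the count is 4.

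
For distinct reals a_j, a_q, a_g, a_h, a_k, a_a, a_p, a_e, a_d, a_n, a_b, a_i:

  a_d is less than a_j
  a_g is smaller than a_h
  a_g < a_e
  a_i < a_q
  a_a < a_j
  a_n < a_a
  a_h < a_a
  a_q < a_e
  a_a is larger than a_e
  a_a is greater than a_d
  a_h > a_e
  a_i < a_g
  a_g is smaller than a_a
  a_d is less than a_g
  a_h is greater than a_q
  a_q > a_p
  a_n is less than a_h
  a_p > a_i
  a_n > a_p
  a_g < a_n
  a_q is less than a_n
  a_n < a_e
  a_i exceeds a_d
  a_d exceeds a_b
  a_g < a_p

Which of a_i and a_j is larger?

a_i < a_g < a_p < a_q < a_n < a_e < a_h < a_a < a_j, by transitivity through a_g, a_p, a_q, a_n, a_e, a_h, a_a.
So a_i < a_j; a_j is the larger of the two.

a_j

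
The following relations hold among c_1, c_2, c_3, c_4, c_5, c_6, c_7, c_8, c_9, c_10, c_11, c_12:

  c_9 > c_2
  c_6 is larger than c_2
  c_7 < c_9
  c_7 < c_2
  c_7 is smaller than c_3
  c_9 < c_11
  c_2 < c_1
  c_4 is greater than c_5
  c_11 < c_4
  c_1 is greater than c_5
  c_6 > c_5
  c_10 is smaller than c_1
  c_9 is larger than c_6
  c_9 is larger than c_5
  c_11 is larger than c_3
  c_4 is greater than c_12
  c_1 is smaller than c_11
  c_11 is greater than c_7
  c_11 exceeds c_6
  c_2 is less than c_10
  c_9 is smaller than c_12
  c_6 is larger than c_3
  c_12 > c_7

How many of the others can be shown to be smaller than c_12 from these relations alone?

6

From c_12 the given relations immediately reach c_7, c_9.
From those, c_2, c_5, c_6 — 5 in total.
From those, c_3 — 6 in total.
Nothing else is reachable below c_12; 6 in all.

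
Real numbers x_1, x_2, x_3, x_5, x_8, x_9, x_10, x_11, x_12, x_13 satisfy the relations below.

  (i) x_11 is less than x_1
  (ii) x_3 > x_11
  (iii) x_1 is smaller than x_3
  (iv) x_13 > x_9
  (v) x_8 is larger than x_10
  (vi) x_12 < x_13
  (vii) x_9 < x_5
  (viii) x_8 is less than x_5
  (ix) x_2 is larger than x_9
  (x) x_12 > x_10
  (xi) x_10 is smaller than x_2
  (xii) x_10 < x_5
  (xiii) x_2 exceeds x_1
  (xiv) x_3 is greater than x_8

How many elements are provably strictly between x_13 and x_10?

1

Chaining upward from x_10 reaches: x_12, x_8, x_3, x_2, x_5.
Chaining downward from x_13 reaches: x_9, x_12.
Strictly between x_10 and x_13 are those in both lists: x_12 — 1 element.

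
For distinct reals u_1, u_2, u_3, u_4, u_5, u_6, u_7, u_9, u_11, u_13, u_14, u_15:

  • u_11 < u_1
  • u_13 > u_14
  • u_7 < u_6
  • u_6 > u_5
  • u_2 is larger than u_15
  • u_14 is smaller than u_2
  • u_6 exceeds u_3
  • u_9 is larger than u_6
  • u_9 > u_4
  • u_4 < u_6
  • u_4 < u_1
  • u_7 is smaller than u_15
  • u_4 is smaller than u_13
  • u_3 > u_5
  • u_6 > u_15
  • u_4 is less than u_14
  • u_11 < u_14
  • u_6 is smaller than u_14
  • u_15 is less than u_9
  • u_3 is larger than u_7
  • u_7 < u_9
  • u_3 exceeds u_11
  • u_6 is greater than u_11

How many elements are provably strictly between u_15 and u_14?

Chaining upward from u_15 reaches: u_6, u_13, u_2, u_9.
Chaining downward from u_14 reaches: u_7, u_11, u_5, u_4, u_3, u_6.
Strictly between u_15 and u_14 are those in both lists: u_6 — 1 element.

1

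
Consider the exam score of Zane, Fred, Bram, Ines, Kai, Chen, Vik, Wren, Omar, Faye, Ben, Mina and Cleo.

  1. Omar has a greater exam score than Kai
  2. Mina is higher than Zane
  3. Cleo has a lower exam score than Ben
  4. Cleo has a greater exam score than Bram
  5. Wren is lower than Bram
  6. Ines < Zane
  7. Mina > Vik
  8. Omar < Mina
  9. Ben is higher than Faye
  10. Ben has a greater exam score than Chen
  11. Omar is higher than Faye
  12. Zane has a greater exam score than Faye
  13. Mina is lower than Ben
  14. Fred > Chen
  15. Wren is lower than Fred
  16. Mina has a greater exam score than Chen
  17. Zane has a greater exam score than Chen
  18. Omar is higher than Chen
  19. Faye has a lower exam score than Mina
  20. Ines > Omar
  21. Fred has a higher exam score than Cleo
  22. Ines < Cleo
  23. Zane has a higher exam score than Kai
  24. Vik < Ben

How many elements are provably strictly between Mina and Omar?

The relations place Omar below Mina. An element lies strictly between them when it is forced above Omar and also forced below Mina.
Above Omar: {Ines, Zane, Cleo, Ben, Fred}. Below Mina: {Vik, Kai, Chen, Faye, Ines, Zane}.
Intersection: {Ines, Zane} — 2.

2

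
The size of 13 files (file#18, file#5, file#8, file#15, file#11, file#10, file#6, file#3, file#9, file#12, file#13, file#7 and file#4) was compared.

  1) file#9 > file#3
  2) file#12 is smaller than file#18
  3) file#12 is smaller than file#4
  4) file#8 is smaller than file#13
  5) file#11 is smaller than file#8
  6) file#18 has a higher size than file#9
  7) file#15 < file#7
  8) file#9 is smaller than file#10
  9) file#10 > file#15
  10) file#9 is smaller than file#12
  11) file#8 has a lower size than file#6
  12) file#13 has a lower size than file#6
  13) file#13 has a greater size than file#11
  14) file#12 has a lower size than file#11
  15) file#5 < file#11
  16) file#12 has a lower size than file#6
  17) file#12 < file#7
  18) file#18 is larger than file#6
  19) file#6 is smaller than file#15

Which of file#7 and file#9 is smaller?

file#9

file#9 < file#12 and file#12 < file#11 give file#9 < file#11.
With file#11 < file#8: file#9 < file#12 < file#11 < file#8.
With file#8 < file#13: file#9 < file#12 < file#11 < file#8 < file#13.
Then file#13 < file#6 extends the chain to file#6.
Then file#6 < file#15 extends the chain to file#15.
With file#15 < file#7: file#9 < file#12 < file#11 < file#8 < file#13 < file#6 < file#15 < file#7.
So file#9 < file#7; file#9 is the smaller of the two.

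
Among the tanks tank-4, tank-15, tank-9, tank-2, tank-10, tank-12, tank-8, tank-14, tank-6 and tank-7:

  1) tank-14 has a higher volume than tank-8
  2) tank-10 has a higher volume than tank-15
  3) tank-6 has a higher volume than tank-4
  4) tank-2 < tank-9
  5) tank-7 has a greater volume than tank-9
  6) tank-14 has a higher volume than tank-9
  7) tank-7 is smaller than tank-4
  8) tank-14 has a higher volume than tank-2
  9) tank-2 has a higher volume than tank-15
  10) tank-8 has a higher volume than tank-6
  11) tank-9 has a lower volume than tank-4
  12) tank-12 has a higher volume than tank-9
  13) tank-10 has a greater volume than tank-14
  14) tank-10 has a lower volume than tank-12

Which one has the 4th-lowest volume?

tank-7

The consecutive relations fix a unique order: tank-15 < tank-2 < tank-9 < tank-7 < tank-4 < tank-6 < tank-8 < tank-14 < tank-10 < tank-12.
The 4th smallest is tank-7.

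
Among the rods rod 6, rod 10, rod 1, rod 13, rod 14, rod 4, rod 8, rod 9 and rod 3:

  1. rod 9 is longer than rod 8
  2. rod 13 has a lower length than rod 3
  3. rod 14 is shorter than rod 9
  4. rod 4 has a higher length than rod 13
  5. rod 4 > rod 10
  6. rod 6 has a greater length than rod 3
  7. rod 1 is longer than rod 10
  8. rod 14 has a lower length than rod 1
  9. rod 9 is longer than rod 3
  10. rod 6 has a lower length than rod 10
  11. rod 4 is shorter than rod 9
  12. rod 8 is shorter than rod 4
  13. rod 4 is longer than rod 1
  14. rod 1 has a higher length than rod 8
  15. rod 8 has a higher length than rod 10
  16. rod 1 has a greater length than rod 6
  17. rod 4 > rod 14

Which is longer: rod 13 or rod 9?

Link the given pairs in sequence: rod 13 < rod 3; rod 3 < rod 6; rod 6 < rod 10; rod 10 < rod 8; rod 8 < rod 1; rod 1 < rod 4; rod 4 < rod 9.
Chaining these gives rod 13 < rod 3 < rod 6 < rod 10 < rod 8 < rod 1 < rod 4 < rod 9.
So rod 13 < rod 9; rod 9 is the longer of the two.

rod 9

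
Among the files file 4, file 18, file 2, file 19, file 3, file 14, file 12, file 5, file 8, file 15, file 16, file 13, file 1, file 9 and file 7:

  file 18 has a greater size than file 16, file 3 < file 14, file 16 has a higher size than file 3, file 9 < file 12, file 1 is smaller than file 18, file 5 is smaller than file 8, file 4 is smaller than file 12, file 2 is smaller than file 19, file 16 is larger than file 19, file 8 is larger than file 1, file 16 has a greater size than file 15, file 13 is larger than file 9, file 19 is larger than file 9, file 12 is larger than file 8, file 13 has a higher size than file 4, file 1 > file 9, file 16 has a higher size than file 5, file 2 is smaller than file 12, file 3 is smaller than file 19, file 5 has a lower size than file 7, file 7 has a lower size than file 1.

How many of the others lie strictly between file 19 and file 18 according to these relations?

1

The relations place file 19 below file 18. An element lies strictly between them when it is forced above file 19 and also forced below file 18.
Above file 19: {file 16}. Below file 18: {file 2, file 9, file 5, file 7, file 3, file 15, file 1, file 16}.
Intersection: {file 16} — 1.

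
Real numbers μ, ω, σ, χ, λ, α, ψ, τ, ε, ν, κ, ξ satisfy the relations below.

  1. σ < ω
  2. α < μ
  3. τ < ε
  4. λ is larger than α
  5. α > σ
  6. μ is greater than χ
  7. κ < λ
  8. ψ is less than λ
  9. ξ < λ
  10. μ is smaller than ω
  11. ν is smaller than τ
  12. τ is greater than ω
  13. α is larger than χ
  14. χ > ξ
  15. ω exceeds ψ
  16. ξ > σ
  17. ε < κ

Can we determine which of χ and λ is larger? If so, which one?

Chaining the given relations: χ < μ < ω < τ < ε < κ < λ.
So λ is larger.

λ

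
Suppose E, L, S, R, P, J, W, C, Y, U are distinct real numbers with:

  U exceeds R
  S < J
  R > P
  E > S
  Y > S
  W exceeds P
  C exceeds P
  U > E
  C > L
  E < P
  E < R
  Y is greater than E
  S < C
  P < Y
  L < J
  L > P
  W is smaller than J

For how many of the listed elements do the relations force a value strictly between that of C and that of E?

2

Chaining upward from E reaches: P, R, W, U, L, J, Y.
Chaining downward from C reaches: S, P, L.
Strictly between E and C are those in both lists: P, L — 2 elements.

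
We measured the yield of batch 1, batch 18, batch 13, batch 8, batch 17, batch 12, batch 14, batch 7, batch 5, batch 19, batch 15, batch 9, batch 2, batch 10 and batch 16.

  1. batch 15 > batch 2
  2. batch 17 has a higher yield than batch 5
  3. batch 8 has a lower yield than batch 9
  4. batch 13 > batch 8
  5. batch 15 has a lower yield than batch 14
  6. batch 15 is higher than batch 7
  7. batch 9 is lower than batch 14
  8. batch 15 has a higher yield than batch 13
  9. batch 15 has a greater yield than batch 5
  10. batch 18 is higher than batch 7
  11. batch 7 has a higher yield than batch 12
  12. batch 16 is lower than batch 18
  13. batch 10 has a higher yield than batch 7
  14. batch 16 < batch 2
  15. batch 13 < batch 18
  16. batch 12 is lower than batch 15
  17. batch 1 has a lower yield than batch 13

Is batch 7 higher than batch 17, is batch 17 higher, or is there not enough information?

Following every chain through batch 7: above batch 7 we get batch 15, batch 10, batch 18, batch 14; below batch 7 we get batch 12.
batch 17 is not reached, and no chain runs the other way from batch 17 to batch 7.
So the given relations leave the order of batch 7 and batch 17 undetermined.

undetermined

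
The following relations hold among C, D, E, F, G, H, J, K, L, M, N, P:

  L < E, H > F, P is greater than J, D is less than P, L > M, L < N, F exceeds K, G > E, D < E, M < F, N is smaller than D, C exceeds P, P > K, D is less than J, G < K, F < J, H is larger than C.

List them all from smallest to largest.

The consecutive links are each given: M < L; L < N; N < D; D < E; E < G; G < K; K < F; F < J; J < P; P < C; C < H.

M < L < N < D < E < G < K < F < J < P < C < H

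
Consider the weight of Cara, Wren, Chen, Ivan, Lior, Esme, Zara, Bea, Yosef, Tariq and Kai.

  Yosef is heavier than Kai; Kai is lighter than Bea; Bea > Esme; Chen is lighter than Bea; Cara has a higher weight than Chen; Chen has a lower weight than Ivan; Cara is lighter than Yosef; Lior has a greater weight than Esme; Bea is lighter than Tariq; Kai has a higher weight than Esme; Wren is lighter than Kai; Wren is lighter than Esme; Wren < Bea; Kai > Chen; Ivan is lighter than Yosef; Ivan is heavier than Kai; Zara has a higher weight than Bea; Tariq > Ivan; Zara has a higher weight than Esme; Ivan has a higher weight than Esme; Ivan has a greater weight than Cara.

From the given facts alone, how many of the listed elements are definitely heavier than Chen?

7

From Chen the given relations immediately reach Kai, Cara, Bea, Ivan.
From those, Yosef, Tariq, Zara — 7 in total.
Nothing else is reachable above Chen; 7 in all.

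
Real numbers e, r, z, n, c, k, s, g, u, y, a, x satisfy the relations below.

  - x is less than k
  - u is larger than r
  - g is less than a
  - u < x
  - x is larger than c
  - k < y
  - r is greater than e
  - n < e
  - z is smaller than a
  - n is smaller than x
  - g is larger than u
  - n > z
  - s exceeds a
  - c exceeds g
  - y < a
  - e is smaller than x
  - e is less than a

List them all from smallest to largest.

z < n < e < r < u < g < c < x < k < y < a < s

Each adjacent pair is fixed by a given relation: z < n; n < e; e < r; r < u; u < g; g < c; c < x; x < k; k < y; y < a; a < s. Chaining them end to end gives the full order.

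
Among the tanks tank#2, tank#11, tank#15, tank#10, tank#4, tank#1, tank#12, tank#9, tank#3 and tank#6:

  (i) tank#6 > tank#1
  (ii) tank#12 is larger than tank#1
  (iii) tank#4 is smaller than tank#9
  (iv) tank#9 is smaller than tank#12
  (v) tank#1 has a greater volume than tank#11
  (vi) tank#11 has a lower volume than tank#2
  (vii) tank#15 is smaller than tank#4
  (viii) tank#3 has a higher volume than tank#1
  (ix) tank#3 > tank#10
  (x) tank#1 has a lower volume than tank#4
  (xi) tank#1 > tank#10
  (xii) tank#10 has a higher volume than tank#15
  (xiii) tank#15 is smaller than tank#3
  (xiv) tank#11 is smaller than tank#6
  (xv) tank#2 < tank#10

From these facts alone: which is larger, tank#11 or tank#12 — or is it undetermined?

tank#11 < tank#2 and tank#2 < tank#10 give tank#11 < tank#10.
Then tank#10 < tank#1 extends the chain to tank#1.
With tank#1 < tank#4: tank#11 < tank#2 < tank#10 < tank#1 < tank#4.
Then tank#4 < tank#9 extends the chain to tank#9.
Then tank#9 < tank#12 extends the chain to tank#12.
So tank#12 is larger.

tank#12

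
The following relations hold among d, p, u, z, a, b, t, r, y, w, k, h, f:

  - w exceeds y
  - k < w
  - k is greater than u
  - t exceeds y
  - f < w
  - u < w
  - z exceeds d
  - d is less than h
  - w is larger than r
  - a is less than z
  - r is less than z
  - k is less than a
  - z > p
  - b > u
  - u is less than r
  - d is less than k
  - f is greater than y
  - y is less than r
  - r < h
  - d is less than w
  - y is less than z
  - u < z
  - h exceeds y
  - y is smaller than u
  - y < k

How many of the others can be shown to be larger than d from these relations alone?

5

Directly above d: k, h, w, z.
One step further: a (5 so far).
No other element is forced above d by the given relations, so the count is 5.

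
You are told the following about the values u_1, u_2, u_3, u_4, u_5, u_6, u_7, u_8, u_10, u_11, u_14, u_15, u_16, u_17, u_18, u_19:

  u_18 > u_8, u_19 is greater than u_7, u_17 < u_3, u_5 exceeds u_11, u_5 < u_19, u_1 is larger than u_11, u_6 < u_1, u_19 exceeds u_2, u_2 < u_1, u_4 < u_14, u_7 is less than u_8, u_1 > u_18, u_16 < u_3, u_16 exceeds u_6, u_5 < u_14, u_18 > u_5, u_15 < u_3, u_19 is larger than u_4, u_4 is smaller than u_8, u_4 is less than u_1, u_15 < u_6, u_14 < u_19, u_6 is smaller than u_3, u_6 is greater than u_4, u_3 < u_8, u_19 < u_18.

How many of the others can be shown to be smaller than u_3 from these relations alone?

5

Directly below u_3: u_17, u_15, u_6, u_16.
One step further: u_4 (5 so far).
Nothing else is reachable below u_3; 5 in all.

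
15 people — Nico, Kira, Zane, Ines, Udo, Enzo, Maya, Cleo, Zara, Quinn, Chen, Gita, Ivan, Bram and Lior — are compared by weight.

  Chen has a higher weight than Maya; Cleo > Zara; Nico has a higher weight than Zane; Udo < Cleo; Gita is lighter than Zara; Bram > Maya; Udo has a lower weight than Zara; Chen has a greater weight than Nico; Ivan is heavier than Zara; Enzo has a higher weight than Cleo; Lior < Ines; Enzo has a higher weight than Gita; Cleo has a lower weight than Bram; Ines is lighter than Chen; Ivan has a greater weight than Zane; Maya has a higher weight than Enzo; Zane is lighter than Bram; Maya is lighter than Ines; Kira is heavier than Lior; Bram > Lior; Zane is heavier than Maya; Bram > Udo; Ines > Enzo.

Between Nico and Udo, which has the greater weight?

Udo < Zara and Zara < Cleo give Udo < Cleo.
Then Cleo < Enzo extends the chain to Enzo.
With Enzo < Maya: Udo < Zara < Cleo < Enzo < Maya.
Then Maya < Zane extends the chain to Zane.
Then Zane < Nico extends the chain to Nico.
So Udo < Nico; Nico is the heavier of the two.

Nico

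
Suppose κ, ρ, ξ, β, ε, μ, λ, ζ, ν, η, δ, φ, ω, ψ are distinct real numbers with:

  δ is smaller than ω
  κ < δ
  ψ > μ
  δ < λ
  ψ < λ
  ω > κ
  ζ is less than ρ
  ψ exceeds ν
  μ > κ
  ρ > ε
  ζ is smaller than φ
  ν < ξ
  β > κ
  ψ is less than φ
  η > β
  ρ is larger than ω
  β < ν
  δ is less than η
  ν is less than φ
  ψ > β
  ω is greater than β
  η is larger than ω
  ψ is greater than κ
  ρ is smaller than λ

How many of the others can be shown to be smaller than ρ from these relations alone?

6

The elements the relations force below ρ are κ, ε, β, ζ, δ, ω — no chain reaches any other.
That is 6.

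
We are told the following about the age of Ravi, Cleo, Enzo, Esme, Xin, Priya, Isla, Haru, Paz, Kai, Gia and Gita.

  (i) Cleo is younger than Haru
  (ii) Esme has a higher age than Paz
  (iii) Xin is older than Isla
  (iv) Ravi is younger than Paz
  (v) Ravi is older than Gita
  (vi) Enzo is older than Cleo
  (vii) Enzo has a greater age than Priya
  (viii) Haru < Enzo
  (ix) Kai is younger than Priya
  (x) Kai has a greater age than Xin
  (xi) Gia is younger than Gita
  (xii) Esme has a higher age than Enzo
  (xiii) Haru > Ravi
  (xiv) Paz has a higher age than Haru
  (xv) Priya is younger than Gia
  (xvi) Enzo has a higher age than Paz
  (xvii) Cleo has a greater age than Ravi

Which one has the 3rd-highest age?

Paz

Piecing the relations together gives one ordering: Isla < Xin < Kai < Priya < Gia < Gita < Ravi < Cleo < Haru < Paz < Enzo < Esme.
The 3rd largest is Paz.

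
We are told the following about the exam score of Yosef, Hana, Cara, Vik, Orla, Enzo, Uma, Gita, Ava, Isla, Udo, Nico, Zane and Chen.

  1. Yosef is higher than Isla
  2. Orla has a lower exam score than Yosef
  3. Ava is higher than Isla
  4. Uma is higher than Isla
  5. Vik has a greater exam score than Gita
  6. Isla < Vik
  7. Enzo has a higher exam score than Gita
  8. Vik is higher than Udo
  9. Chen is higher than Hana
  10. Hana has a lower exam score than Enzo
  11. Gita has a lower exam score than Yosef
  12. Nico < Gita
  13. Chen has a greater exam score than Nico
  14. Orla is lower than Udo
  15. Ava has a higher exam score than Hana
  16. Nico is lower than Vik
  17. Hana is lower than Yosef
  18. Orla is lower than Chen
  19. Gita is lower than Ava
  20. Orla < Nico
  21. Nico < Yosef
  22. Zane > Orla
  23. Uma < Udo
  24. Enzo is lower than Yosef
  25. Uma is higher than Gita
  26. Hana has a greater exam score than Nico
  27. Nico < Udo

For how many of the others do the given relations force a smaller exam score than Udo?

5

From Udo the given relations immediately reach Orla, Nico, Uma.
From those, Gita, Isla — 5 in total.
No other element is forced below Udo by the given relations, so the count is 5.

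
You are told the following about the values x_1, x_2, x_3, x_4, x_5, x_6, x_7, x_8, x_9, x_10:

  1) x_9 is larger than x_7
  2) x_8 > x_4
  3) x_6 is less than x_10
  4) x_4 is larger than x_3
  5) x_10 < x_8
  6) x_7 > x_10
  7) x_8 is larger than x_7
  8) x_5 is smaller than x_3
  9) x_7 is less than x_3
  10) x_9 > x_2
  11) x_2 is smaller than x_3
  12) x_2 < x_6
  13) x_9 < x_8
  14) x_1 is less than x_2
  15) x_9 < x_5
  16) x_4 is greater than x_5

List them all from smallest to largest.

x_1 < x_2 < x_6 < x_10 < x_7 < x_9 < x_5 < x_3 < x_4 < x_8

Each adjacent pair is fixed by a given relation: x_1 < x_2; x_2 < x_6; x_6 < x_10; x_10 < x_7; x_7 < x_9; x_9 < x_5; x_5 < x_3; x_3 < x_4; x_4 < x_8. Chaining them end to end gives the full order.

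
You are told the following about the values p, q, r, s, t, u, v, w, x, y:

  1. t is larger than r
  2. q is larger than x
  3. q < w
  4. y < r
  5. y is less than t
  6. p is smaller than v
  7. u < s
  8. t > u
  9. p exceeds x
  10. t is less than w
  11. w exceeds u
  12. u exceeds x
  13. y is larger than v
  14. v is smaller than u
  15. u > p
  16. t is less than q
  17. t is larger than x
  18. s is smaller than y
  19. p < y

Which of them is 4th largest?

r

The consecutive relations fix a unique order: x < p < v < u < s < y < r < t < q < w.
Counting 4 from the largest end gives r.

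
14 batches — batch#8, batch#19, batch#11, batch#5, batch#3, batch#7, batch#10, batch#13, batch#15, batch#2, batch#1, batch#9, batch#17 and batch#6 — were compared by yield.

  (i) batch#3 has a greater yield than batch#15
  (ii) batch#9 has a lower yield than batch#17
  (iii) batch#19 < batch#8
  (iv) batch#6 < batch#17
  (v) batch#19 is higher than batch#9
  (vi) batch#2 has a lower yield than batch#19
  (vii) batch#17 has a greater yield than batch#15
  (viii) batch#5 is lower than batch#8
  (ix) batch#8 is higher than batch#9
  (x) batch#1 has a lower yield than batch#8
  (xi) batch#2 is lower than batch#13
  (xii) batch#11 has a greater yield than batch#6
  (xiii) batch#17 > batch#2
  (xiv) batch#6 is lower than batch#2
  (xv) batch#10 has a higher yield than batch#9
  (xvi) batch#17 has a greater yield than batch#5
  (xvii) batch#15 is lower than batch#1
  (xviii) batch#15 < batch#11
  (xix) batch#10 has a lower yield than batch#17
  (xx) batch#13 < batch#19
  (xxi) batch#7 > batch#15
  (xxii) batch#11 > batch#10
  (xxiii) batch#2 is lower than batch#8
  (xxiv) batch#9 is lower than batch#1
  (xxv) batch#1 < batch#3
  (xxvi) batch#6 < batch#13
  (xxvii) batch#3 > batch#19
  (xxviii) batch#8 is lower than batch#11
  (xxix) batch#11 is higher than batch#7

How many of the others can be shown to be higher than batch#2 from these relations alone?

6

Directly above batch#2: batch#13, batch#19, batch#17, batch#8.
One step further: batch#11, batch#3 (6 so far).
No other element is forced above batch#2 by the given relations, so the count is 6.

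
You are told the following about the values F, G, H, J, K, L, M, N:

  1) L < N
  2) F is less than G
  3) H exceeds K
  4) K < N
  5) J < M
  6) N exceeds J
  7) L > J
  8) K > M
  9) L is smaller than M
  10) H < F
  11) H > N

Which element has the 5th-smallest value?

Piecing the relations together gives one ordering: J < L < M < K < N < H < F < G.
The 5th smallest is N.

N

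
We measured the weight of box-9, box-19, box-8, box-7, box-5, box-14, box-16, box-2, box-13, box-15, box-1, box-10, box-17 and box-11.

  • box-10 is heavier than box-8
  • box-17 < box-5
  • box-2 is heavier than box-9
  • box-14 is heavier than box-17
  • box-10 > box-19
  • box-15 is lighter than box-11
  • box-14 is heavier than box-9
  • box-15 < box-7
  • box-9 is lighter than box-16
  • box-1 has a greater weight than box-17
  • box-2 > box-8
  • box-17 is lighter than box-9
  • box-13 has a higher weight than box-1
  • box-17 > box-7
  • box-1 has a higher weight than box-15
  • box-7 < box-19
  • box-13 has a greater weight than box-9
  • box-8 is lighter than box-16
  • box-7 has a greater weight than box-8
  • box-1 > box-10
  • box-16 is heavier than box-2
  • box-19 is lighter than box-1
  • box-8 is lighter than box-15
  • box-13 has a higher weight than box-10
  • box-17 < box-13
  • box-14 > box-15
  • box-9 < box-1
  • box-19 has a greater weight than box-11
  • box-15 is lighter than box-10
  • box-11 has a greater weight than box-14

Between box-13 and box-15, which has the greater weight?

box-13

Chaining the given relations: box-15 < box-7 < box-17 < box-9 < box-14 < box-11 < box-19 < box-10 < box-1 < box-13.
So box-15 < box-13; box-13 is the heavier of the two.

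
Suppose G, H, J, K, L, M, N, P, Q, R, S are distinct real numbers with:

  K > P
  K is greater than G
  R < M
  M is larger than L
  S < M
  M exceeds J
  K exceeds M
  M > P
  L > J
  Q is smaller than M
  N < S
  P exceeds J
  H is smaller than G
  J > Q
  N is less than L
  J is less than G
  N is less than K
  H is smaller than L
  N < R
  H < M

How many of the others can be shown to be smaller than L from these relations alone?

4

The elements the relations force below L are N, Q, H, J — no chain reaches any other.
That is 4.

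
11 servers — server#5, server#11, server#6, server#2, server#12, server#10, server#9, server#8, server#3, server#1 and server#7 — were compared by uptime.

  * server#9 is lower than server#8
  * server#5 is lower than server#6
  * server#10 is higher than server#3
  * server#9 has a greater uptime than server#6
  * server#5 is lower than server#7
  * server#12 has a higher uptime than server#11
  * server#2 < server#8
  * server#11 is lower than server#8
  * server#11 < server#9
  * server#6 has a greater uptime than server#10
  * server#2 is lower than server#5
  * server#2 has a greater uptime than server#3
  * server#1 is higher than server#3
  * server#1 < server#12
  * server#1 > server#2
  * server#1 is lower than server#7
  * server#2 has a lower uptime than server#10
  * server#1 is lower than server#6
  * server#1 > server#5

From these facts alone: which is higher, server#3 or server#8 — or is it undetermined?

server#8

server#3 < server#2 and server#2 < server#5 give server#3 < server#5.
Then server#5 < server#1 extends the chain to server#1.
With server#1 < server#6: server#3 < server#2 < server#5 < server#1 < server#6.
Then server#6 < server#9 extends the chain to server#9.
With server#9 < server#8: server#3 < server#2 < server#5 < server#1 < server#6 < server#9 < server#8.
So server#8 is higher.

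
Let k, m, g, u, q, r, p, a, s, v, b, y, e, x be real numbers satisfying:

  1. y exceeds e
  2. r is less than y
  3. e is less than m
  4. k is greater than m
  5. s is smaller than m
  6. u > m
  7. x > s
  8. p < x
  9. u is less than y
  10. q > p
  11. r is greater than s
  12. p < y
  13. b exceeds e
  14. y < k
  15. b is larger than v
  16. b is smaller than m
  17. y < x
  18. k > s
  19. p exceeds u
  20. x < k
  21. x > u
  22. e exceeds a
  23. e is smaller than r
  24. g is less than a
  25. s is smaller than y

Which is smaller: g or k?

The relevant relations are g < a; a < e; e < b; b < m; m < u; u < p; p < y; y < k.
Chaining these gives g < a < e < b < m < u < p < y < k.
So g < k; g is the smaller of the two.

g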